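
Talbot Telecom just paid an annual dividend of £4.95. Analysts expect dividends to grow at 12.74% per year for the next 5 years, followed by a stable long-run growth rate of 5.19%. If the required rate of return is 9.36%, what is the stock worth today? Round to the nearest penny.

£172.53

Two-stage DDM. Project D₁…D_5 at 0.1274, terminal growth 0.0519, discount at r = 0.0936.
D_1 = 5.5806
D_2 = 6.2916
D_3 = 7.0932
D_4 = 7.9968
D_5 = 9.0156
Terminal value at t=5: TV = D_6/(r−g) = 9.4835/(0.0936−0.0519) = 227.4227
P₀ = 5.5806/(1+0.0936)^1 + 6.2916/(1+0.0936)^2 + 7.0932/(1+0.0936)^3 + 7.9968/(1+0.0936)^4 + 9.0156/(1+0.0936)^5 + 227.4227/(1+0.0936)^5 = 172.5339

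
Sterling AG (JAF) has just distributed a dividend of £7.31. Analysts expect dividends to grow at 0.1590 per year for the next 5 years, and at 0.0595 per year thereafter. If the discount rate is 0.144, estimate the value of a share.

Two-stage DDM. Project D₁…D_5 at 0.159, terminal growth 0.0595, discount at r = 0.144.
D_1 = 8.4723
D_2 = 9.8194
D_3 = 11.3807
D_4 = 13.1902
D_5 = 15.2874
Terminal value at t=5: TV = D_6/(r−g) = 16.1970/(0.144−0.0595) = 191.6809
P₀ = 8.4723/(1+0.144)^1 + 9.8194/(1+0.144)^2 + 11.3807/(1+0.144)^3 + 13.1902/(1+0.144)^4 + 15.2874/(1+0.144)^5 + 191.6809/(1+0.144)^5 = 135.8378

£135.84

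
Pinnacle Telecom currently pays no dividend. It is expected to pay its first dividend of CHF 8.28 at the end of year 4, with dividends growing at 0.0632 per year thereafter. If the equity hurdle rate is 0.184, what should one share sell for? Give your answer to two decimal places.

Deferred-dividend DDM. At t=3 the remaining stream is a growing perpetuity with first payment D_4 = 8.28.
V_3 = D_4/(r−g) = 8.28/(0.184−0.0632) = 68.5430
P₀ = V_3/(1+r)^3 = 68.5430/(1+0.184)^3 = 41.2960

CHF 41.30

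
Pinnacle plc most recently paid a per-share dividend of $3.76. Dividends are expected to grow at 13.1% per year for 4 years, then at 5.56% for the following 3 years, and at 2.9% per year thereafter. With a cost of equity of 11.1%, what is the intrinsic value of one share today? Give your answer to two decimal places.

$70.14

Three-stage DDM. Project D₁…D_7; terminal Gordon value at t=7 with g = 0.029; discount at r = 0.111.
D_1 = 4.2526
D_2 = 4.8096
D_3 = 5.4397
D_4 = 6.1523
D_5 = 6.4944
D_6 = 6.8555
D_7 = 7.2366
TV_7 = 7.4465/(0.111−0.029) = 90.8109
P₀ = Σ Dₜ/(1+r)ᵗ + TV_7/(1+r)^7 = 70.1401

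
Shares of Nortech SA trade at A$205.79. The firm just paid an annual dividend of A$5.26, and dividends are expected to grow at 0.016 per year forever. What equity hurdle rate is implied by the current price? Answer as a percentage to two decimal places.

Rearranging the constant-growth DDM: r = D₁/P₀ + g.
D₁ = 5.26 × (1 + 0.016) = 5.3442.
r = 5.3442 / 205.79 + 0.016 = 0.02597 + 0.016 = 0.04197

4.20%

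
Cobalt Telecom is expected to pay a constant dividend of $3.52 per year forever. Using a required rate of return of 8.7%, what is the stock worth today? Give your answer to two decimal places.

Zero-growth DDM (perpetuity): P₀ = D/r = 3.52 / 0.087 = 40.4598

$40.46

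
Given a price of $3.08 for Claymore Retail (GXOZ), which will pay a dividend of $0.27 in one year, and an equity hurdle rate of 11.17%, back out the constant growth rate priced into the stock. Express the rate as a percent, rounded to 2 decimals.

From P₀ = D₁/(r − g), the implied growth is g = r − D₁/P₀.
g = 0.1117 − 0.27/3.08 = 0.1117 − 0.08766 = 0.02404

2.40%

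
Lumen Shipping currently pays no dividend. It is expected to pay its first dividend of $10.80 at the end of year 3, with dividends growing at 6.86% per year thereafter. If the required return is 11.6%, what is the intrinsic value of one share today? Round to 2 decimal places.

Deferred-dividend DDM. At t=2 the remaining stream is a growing perpetuity with first payment D_3 = 10.80.
V_2 = D_3/(r−g) = 10.80/(0.116−0.0686) = 227.8481
P₀ = V_2/(1+r)^2 = 227.8481/(1+0.116)^2 = 182.9435

$182.94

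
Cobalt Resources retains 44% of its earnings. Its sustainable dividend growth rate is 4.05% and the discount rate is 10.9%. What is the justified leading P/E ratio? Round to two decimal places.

Payout ratio b = 1 − 0.44 = 0.56.
Justified leading P/E = b/(r−g) = 0.56/(0.109−0.0405) = 8.1752

8.18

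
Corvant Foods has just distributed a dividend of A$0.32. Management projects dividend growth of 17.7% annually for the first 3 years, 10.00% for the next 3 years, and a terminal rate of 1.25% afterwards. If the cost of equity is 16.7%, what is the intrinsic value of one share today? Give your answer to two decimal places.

A$3.65

Three-stage DDM. Project D₁…D_6; terminal Gordon value at t=6 with g = 0.0125; discount at r = 0.167.
D_1 = 0.3766
D_2 = 0.4433
D_3 = 0.5218
D_4 = 0.5739
D_5 = 0.6313
D_6 = 0.6945
TV_6 = 0.7032/(0.167−0.0125) = 4.5512
P₀ = Σ Dₜ/(1+r)ᵗ + TV_6/(1+r)^6 = 3.6544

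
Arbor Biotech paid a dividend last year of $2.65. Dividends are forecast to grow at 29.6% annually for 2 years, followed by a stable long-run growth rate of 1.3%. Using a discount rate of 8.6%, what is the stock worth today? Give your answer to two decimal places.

$59.31

Two-stage DDM. Project D₁…D_2 at 0.296, terminal growth 0.013, discount at r = 0.086.
D_1 = 3.4344
D_2 = 4.4510
Terminal value at t=2: TV = D_3/(r−g) = 4.5088/(0.086−0.013) = 61.7650
P₀ = 3.4344/(1+0.086)^1 + 4.4510/(1+0.086)^2 + 61.7650/(1+0.086)^2 = 59.3064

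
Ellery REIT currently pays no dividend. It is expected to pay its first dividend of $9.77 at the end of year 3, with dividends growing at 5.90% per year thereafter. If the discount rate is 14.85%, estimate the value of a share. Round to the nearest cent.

$82.76

Deferred-dividend DDM. At t=2 the remaining stream is a growing perpetuity with first payment D_3 = 9.77.
V_2 = D_3/(r−g) = 9.77/(0.1485−0.059) = 109.1620
P₀ = V_2/(1+r)^2 = 109.1620/(1+0.1485)^2 = 82.7579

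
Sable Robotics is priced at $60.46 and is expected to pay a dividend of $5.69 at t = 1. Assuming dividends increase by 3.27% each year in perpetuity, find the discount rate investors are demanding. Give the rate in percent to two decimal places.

Rearranging the constant-growth DDM: r = D₁/P₀ + g.
r = 5.6900 / 60.46 + 0.0327 = 0.09411 + 0.0327 = 0.12681

12.68%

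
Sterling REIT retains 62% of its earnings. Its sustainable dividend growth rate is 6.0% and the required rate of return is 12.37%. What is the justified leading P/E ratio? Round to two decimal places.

5.97

Payout ratio b = 1 − 0.62 = 0.38.
Justified leading P/E = b/(r−g) = 0.38/(0.1237−0.06) = 5.9655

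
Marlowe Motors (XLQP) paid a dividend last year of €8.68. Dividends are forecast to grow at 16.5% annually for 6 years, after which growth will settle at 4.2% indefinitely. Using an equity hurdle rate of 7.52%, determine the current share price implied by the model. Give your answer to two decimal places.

Two-stage DDM. Project D₁…D_6 at 0.165, terminal growth 0.042, discount at r = 0.0752.
D_1 = 10.1122
D_2 = 11.7807
D_3 = 13.7245
D_4 = 15.9891
D_5 = 18.6273
D_6 = 21.7008
Terminal value at t=6: TV = D_7/(r−g) = 22.6122/(0.0752−0.042) = 681.0906
P₀ = 10.1122/(1+0.0752)^1 + 11.7807/(1+0.0752)^2 + 13.7245/(1+0.0752)^3 + 15.9891/(1+0.0752)^4 + 18.6273/(1+0.0752)^5 + 21.7008/(1+0.0752)^6 + 681.0906/(1+0.0752)^6 = 510.4374

€510.44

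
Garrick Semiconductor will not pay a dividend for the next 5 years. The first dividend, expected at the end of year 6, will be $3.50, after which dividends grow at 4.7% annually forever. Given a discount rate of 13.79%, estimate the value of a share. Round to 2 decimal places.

$20.18

Deferred-dividend DDM. At t=5 the remaining stream is a growing perpetuity with first payment D_6 = 3.50.
V_5 = D_6/(r−g) = 3.50/(0.1379−0.047) = 38.5039
P₀ = V_5/(1+r)^5 = 38.5039/(1+0.1379)^5 = 20.1829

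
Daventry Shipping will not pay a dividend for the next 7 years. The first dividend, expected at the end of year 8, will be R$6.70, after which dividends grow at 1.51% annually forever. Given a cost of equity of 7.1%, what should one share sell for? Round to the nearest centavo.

R$74.15

Deferred-dividend DDM. At t=7 the remaining stream is a growing perpetuity with first payment D_8 = 6.70.
V_7 = D_8/(r−g) = 6.70/(0.071−0.0151) = 119.8569
P₀ = V_7/(1+r)^7 = 119.8569/(1+0.071)^7 = 74.1544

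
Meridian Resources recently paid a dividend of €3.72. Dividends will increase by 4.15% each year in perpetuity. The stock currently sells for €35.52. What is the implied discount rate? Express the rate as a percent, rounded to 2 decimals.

Rearranging the constant-growth DDM: r = D₁/P₀ + g.
D₁ = 3.72 × (1 + 0.0415) = 3.8744.
r = 3.8744 / 35.52 + 0.0415 = 0.10908 + 0.0415 = 0.15058

15.06%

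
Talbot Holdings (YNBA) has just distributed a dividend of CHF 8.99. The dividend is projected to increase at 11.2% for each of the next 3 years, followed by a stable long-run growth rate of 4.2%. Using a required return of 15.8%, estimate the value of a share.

CHF 96.39

Two-stage DDM. Project D₁…D_3 at 0.112, terminal growth 0.042, discount at r = 0.158.
D_1 = 9.9969
D_2 = 11.1165
D_3 = 12.3616
Terminal value at t=3: TV = D_4/(r−g) = 12.8808/(0.158−0.042) = 111.0411
P₀ = 9.9969/(1+0.158)^1 + 11.1165/(1+0.158)^2 + 12.3616/(1+0.158)^3 + 111.0411/(1+0.158)^3 = 96.3921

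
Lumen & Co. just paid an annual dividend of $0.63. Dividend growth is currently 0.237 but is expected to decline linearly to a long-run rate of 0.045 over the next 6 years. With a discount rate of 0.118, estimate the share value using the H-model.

$13.99

H-model: P₀ = D₀[(1+g_L) + H(g_S−g_L)]/(r−g_L), with H = 6/2 = 3.
P₀ = 0.63 × [(1+0.045) + 3×(0.237−0.045)] / (0.118−0.045)
   = 0.63 × 1.6210 / 0.073 = 13.9895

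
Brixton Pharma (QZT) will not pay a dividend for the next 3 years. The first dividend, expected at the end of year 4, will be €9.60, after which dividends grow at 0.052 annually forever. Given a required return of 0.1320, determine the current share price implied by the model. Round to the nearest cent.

Deferred-dividend DDM. At t=3 the remaining stream is a growing perpetuity with first payment D_4 = 9.60.
V_3 = D_4/(r−g) = 9.60/(0.132−0.052) = 120.0000
P₀ = V_3/(1+r)^3 = 120.0000/(1+0.132)^3 = 82.7260

€82.73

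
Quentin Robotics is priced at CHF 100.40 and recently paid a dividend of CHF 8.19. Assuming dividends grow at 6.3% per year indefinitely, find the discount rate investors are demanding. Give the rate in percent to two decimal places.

Rearranging the constant-growth DDM: r = D₁/P₀ + g.
D₁ = 8.19 × (1 + 0.063) = 8.7060.
r = 8.7060 / 100.40 + 0.063 = 0.08671 + 0.063 = 0.14971

14.97%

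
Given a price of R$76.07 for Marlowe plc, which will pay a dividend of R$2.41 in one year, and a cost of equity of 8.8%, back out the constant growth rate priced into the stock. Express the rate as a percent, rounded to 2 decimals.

From P₀ = D₁/(r − g), the implied growth is g = r − D₁/P₀.
g = 0.088 − 2.41/76.07 = 0.088 − 0.03168 = 0.05632

5.63%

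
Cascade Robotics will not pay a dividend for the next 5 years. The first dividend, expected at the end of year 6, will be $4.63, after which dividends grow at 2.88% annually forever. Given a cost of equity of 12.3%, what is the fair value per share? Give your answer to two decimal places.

$27.52

Deferred-dividend DDM. At t=5 the remaining stream is a growing perpetuity with first payment D_6 = 4.63.
V_5 = D_6/(r−g) = 4.63/(0.123−0.0288) = 49.1507
P₀ = V_5/(1+r)^5 = 49.1507/(1+0.123)^5 = 27.5189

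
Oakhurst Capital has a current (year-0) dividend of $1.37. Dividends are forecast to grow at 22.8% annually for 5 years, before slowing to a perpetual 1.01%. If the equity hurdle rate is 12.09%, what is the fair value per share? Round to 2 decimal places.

Two-stage DDM. Project D₁…D_5 at 0.228, terminal growth 0.0101, discount at r = 0.1209.
D_1 = 1.6824
D_2 = 2.0659
D_3 = 2.5370
D_4 = 3.1154
D_5 = 3.8257
Terminal value at t=5: TV = D_6/(r−g) = 3.8644/(0.1209−0.0101) = 34.8768
P₀ = 1.6824/(1+0.1209)^1 + 2.0659/(1+0.1209)^2 + 2.5370/(1+0.1209)^3 + 3.1154/(1+0.1209)^4 + 3.8257/(1+0.1209)^5 + 34.8768/(1+0.1209)^5 = 28.7930

$28.79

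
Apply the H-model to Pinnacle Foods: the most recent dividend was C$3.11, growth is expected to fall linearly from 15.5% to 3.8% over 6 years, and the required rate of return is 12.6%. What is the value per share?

H-model: P₀ = D₀[(1+g_L) + H(g_S−g_L)]/(r−g_L), with H = 6/2 = 3.
P₀ = 3.11 × [(1+0.038) + 3×(0.155−0.038)] / (0.126−0.038)
   = 3.11 × 1.3890 / 0.088 = 49.0885

C$49.09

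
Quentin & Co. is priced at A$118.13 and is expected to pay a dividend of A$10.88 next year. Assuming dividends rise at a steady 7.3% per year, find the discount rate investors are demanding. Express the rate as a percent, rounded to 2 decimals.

Rearranging the constant-growth DDM: r = D₁/P₀ + g.
r = 10.8800 / 118.13 + 0.073 = 0.09210 + 0.073 = 0.16510

16.51%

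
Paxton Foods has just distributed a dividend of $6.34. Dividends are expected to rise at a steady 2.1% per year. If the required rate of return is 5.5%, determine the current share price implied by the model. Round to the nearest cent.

$190.39

Gordon growth model: P₀ = D₁/(r − g). D₁ = 6.34 × (1 + 0.021) = 6.4731.
P₀ = 6.4731 / (0.055 − 0.021) = 6.4731 / 0.034 = 190.3865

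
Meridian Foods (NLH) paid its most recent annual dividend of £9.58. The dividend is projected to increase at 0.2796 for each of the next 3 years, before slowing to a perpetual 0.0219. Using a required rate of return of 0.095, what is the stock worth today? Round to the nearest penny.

£253.28

Two-stage DDM. Project D₁…D_3 at 0.2796, terminal growth 0.0219, discount at r = 0.095.
D_1 = 12.2586
D_2 = 15.6861
D_3 = 20.0719
Terminal value at t=3: TV = D_4/(r−g) = 20.5115/(0.095−0.0219) = 280.5945
P₀ = 12.2586/(1+0.095)^1 + 15.6861/(1+0.095)^2 + 20.0719/(1+0.095)^3 + 280.5945/(1+0.095)^3 = 253.2811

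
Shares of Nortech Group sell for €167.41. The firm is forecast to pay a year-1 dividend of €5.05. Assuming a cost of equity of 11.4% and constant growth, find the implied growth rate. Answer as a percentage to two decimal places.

From P₀ = D₁/(r − g), the implied growth is g = r − D₁/P₀.
g = 0.114 − 5.05/167.41 = 0.114 − 0.03017 = 0.08383

8.38%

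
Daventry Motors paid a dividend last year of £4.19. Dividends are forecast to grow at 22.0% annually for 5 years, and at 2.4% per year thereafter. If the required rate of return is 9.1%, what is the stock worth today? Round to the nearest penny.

Two-stage DDM. Project D₁…D_5 at 0.22, terminal growth 0.024, discount at r = 0.091.
D_1 = 5.1118
D_2 = 6.2364
D_3 = 7.6084
D_4 = 9.2823
D_5 = 11.3243
Terminal value at t=5: TV = D_6/(r−g) = 11.5961/(0.091−0.024) = 173.0766
P₀ = 5.1118/(1+0.091)^1 + 6.2364/(1+0.091)^2 + 7.6084/(1+0.091)^3 + 9.2823/(1+0.091)^4 + 11.3243/(1+0.091)^5 + 173.0766/(1+0.091)^5 = 141.6352

£141.64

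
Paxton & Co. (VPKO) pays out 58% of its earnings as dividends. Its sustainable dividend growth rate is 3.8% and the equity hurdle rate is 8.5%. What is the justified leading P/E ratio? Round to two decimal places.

12.34

Justified leading P/E = b/(r−g) = 0.58/(0.085−0.038) = 12.3404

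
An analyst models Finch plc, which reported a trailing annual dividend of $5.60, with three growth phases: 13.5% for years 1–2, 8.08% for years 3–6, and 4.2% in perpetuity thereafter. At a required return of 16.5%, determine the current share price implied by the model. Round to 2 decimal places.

Three-stage DDM. Project D₁…D_6; terminal Gordon value at t=6 with g = 0.042; discount at r = 0.165.
D_1 = 6.3560
D_2 = 7.2141
D_3 = 7.7970
D_4 = 8.4270
D_5 = 9.1078
D_6 = 9.8438
TV_6 = 10.2572/(0.165−0.042) = 83.3919
P₀ = Σ Dₜ/(1+r)ᵗ + TV_6/(1+r)^6 = 61.8140

$61.81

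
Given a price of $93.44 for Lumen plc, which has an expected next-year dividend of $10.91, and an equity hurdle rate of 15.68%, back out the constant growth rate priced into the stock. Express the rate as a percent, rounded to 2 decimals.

From P₀ = D₁/(r − g), the implied growth is g = r − D₁/P₀.
g = 0.1568 − 10.91/93.44 = 0.1568 − 0.11676 = 0.04004

4.00%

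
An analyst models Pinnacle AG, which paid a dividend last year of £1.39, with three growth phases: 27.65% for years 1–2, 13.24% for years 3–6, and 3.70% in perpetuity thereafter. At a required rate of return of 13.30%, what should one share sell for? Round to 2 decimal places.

£29.40

Three-stage DDM. Project D₁…D_6; terminal Gordon value at t=6 with g = 0.037; discount at r = 0.133.
D_1 = 1.7743
D_2 = 2.2649
D_3 = 2.5648
D_4 = 2.9044
D_5 = 3.2889
D_6 = 3.7244
TV_6 = 3.8622/(0.133−0.037) = 40.2312
P₀ = Σ Dₜ/(1+r)ᵗ + TV_6/(1+r)^6 = 29.3975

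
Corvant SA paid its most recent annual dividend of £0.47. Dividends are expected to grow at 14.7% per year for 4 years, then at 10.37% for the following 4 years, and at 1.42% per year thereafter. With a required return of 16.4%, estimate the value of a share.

£5.79

Three-stage DDM. Project D₁…D_8; terminal Gordon value at t=8 with g = 0.0142; discount at r = 0.164.
D_1 = 0.5391
D_2 = 0.6183
D_3 = 0.7092
D_4 = 0.8135
D_5 = 0.8978
D_6 = 0.9910
D_7 = 1.0937
D_8 = 1.2071
TV_8 = 1.2243/(0.164−0.0142) = 8.1727
P₀ = Σ Dₜ/(1+r)ᵗ + TV_8/(1+r)^8 = 5.7921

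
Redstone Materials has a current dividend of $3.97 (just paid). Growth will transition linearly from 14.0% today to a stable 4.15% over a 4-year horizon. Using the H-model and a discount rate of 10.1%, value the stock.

H-model: P₀ = D₀[(1+g_L) + H(g_S−g_L)]/(r−g_L), with H = 4/2 = 2.
P₀ = 3.97 × [(1+0.0415) + 2×(0.14−0.0415)] / (0.101−0.0415)
   = 3.97 × 1.2385 / 0.0595 = 82.6361

$82.64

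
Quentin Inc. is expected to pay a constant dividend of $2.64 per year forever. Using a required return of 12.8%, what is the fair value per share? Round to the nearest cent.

Zero-growth DDM (perpetuity): P₀ = D/r = 2.64 / 0.128 = 20.6250

$20.62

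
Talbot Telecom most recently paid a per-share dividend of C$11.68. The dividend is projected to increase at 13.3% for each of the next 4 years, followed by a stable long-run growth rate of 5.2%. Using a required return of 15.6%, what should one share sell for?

C$153.46

Two-stage DDM. Project D₁…D_4 at 0.133, terminal growth 0.052, discount at r = 0.156.
D_1 = 13.2334
D_2 = 14.9935
D_3 = 16.9876
D_4 = 19.2470
Terminal value at t=4: TV = D_5/(r−g) = 20.2478/(0.156−0.052) = 194.6906
P₀ = 13.2334/(1+0.156)^1 + 14.9935/(1+0.156)^2 + 16.9876/(1+0.156)^3 + 19.2470/(1+0.156)^4 + 194.6906/(1+0.156)^4 = 153.4638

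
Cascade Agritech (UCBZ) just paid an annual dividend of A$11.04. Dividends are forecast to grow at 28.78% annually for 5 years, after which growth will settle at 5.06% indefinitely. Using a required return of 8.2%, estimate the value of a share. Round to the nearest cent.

A$978.15

Two-stage DDM. Project D₁…D_5 at 0.2878, terminal growth 0.0506, discount at r = 0.082.
D_1 = 14.2173
D_2 = 18.3091
D_3 = 23.5784
D_4 = 30.3643
D_5 = 39.1031
Terminal value at t=5: TV = D_6/(r−g) = 41.0817/(0.082−0.0506) = 1308.3349
P₀ = 14.2173/(1+0.082)^1 + 18.3091/(1+0.082)^2 + 23.5784/(1+0.082)^3 + 30.3643/(1+0.082)^4 + 39.1031/(1+0.082)^5 + 1308.3349/(1+0.082)^5 = 978.1462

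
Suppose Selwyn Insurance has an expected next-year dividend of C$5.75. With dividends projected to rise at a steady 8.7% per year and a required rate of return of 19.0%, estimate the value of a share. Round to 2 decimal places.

C$55.83

Gordon growth model: P₀ = D₁/(r − g), with D₁ = 5.75 given directly.
P₀ = 5.7500 / (0.19 − 0.087) = 5.7500 / 0.103 = 55.8252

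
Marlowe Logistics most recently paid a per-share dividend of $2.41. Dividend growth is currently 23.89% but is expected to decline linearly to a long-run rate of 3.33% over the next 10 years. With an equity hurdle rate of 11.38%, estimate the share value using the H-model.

H-model: P₀ = D₀[(1+g_L) + H(g_S−g_L)]/(r−g_L), with H = 10/2 = 5.
P₀ = 2.41 × [(1+0.0333) + 5×(0.2389−0.0333)] / (0.1138−0.0333)
   = 2.41 × 2.0613 / 0.0805 = 61.7110

$61.71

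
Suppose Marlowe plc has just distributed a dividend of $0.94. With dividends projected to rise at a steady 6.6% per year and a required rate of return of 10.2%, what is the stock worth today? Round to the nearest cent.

$27.83

Gordon growth model: P₀ = D₁/(r − g). D₁ = 0.94 × (1 + 0.066) = 1.0020.
P₀ = 1.0020 / (0.102 − 0.066) = 1.0020 / 0.036 = 27.8344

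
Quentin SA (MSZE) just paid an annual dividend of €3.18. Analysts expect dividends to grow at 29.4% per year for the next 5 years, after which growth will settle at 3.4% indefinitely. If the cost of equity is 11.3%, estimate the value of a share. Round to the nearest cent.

€113.97

Two-stage DDM. Project D₁…D_5 at 0.294, terminal growth 0.034, discount at r = 0.113.
D_1 = 4.1149
D_2 = 5.3247
D_3 = 6.8902
D_4 = 8.9159
D_5 = 11.5371
Terminal value at t=5: TV = D_6/(r−g) = 11.9294/(0.113−0.034) = 151.0052
P₀ = 4.1149/(1+0.113)^1 + 5.3247/(1+0.113)^2 + 6.8902/(1+0.113)^3 + 8.9159/(1+0.113)^4 + 11.5371/(1+0.113)^5 + 151.0052/(1+0.113)^5 = 113.9710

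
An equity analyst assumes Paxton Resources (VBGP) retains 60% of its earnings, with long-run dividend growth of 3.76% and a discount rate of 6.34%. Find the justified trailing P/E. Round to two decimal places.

16.09

Payout ratio b = 1 − 0.60 = 0.40.
Justified trailing P/E = b(1+g)/(r−g) = 0.40×(1+0.0376)/(0.0634−0.0376) = 16.0868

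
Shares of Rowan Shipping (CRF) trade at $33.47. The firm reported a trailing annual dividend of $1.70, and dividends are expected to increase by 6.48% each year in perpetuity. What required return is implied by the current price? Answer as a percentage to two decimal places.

Rearranging the constant-growth DDM: r = D₁/P₀ + g.
D₁ = 1.70 × (1 + 0.0648) = 1.8102.
r = 1.8102 / 33.47 + 0.0648 = 0.05408 + 0.0648 = 0.11888

11.89%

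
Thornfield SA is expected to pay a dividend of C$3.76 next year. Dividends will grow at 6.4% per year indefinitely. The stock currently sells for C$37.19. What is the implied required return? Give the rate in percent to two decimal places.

Rearranging the constant-growth DDM: r = D₁/P₀ + g.
r = 3.7600 / 37.19 + 0.064 = 0.10110 + 0.064 = 0.16510

16.51%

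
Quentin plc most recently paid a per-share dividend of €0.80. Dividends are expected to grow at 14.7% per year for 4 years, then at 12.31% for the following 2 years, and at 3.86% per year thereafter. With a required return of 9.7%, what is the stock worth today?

Three-stage DDM. Project D₁…D_6; terminal Gordon value at t=6 with g = 0.0386; discount at r = 0.097.
D_1 = 0.9176
D_2 = 1.0525
D_3 = 1.2072
D_4 = 1.3847
D_5 = 1.5551
D_6 = 1.7465
TV_6 = 1.8140/(0.097−0.0386) = 31.0610
P₀ = Σ Dₜ/(1+r)ᵗ + TV_6/(1+r)^6 = 23.3855

€23.39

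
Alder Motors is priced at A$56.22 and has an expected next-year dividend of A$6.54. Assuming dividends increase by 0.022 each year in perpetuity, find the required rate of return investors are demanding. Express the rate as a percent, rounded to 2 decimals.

13.83%

Rearranging the constant-growth DDM: r = D₁/P₀ + g.
r = 6.5400 / 56.22 + 0.022 = 0.11633 + 0.022 = 0.13833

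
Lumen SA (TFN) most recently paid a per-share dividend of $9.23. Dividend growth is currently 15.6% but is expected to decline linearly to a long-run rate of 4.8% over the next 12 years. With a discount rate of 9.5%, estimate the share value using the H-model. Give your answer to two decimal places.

H-model: P₀ = D₀[(1+g_L) + H(g_S−g_L)]/(r−g_L), with H = 12/2 = 6.
P₀ = 9.23 × [(1+0.048) + 6×(0.156−0.048)] / (0.095−0.048)
   = 9.23 × 1.6960 / 0.047 = 333.0655

$333.07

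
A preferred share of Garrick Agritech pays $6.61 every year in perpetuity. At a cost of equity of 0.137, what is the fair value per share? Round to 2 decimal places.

Zero-growth DDM (perpetuity): P₀ = D/r = 6.61 / 0.137 = 48.2482

$48.25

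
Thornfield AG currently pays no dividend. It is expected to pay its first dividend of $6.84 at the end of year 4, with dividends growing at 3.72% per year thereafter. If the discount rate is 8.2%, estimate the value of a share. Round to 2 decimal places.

$120.53

Deferred-dividend DDM. At t=3 the remaining stream is a growing perpetuity with first payment D_4 = 6.84.
V_3 = D_4/(r−g) = 6.84/(0.082−0.0372) = 152.6786
P₀ = V_3/(1+r)^3 = 152.6786/(1+0.082)^3 = 120.5303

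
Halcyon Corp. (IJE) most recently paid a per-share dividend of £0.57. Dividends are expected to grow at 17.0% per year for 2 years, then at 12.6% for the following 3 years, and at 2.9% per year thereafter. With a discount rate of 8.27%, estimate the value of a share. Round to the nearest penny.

Three-stage DDM. Project D₁…D_5; terminal Gordon value at t=5 with g = 0.029; discount at r = 0.0827.
D_1 = 0.6669
D_2 = 0.7803
D_3 = 0.8786
D_4 = 0.9893
D_5 = 1.1139
TV_5 = 1.1462/(0.0827−0.029) = 21.3453
P₀ = Σ Dₜ/(1+r)ᵗ + TV_5/(1+r)^5 = 17.7895

£17.79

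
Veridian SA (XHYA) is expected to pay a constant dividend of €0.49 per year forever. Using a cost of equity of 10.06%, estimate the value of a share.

Zero-growth DDM (perpetuity): P₀ = D/r = 0.49 / 0.1006 = 4.8708

€4.87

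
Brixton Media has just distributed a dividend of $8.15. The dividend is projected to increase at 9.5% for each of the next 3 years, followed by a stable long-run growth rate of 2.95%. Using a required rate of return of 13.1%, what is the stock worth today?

Two-stage DDM. Project D₁…D_3 at 0.095, terminal growth 0.0295, discount at r = 0.131.
D_1 = 8.9243
D_2 = 9.7721
D_3 = 10.7004
Terminal value at t=3: TV = D_4/(r−g) = 11.0161/(0.131−0.0295) = 108.5326
P₀ = 8.9243/(1+0.131)^1 + 9.7721/(1+0.131)^2 + 10.7004/(1+0.131)^3 + 108.5326/(1+0.131)^3 = 97.9455

$97.95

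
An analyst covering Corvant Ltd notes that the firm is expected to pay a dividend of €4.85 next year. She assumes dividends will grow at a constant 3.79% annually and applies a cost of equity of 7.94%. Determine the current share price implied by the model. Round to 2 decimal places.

Gordon growth model: P₀ = D₁/(r − g), with D₁ = 4.85 given directly.
P₀ = 4.8500 / (0.0794 − 0.0379) = 4.8500 / 0.0415 = 116.8675

€116.87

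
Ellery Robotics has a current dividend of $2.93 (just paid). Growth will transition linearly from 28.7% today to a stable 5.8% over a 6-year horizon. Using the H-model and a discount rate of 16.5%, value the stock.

$47.78

H-model: P₀ = D₀[(1+g_L) + H(g_S−g_L)]/(r−g_L), with H = 6/2 = 3.
P₀ = 2.93 × [(1+0.058) + 3×(0.287−0.058)] / (0.165−0.058)
   = 2.93 × 1.7450 / 0.107 = 47.7836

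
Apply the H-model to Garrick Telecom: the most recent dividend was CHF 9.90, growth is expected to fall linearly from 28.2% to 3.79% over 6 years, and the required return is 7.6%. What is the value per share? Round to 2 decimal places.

H-model: P₀ = D₀[(1+g_L) + H(g_S−g_L)]/(r−g_L), with H = 6/2 = 3.
P₀ = 9.90 × [(1+0.0379) + 3×(0.282−0.0379)] / (0.076−0.0379)
   = 9.90 × 1.7702 / 0.0381 = 459.9732

CHF 459.97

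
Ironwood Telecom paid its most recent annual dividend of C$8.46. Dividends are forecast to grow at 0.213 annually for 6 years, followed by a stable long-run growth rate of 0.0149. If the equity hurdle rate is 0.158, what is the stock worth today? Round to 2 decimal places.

C$139.16

Two-stage DDM. Project D₁…D_6 at 0.213, terminal growth 0.0149, discount at r = 0.158.
D_1 = 10.2620
D_2 = 12.4478
D_3 = 15.0992
D_4 = 18.3153
D_5 = 22.2164
D_6 = 26.9485
Terminal value at t=6: TV = D_7/(r−g) = 27.3501/(0.158−0.0149) = 191.1256
P₀ = 10.2620/(1+0.158)^1 + 12.4478/(1+0.158)^2 + 15.0992/(1+0.158)^3 + 18.3153/(1+0.158)^4 + 22.2164/(1+0.158)^5 + 26.9485/(1+0.158)^6 + 191.1256/(1+0.158)^6 = 139.1611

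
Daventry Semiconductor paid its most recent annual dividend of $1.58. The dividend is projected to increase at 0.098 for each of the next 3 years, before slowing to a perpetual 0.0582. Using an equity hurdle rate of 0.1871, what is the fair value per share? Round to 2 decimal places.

$14.33

Two-stage DDM. Project D₁…D_3 at 0.098, terminal growth 0.0582, discount at r = 0.1871.
D_1 = 1.7348
D_2 = 1.9049
D_3 = 2.0915
Terminal value at t=3: TV = D_4/(r−g) = 2.2133/(0.1871−0.0582) = 17.1703
P₀ = 1.7348/(1+0.1871)^1 + 1.9049/(1+0.1871)^2 + 2.0915/(1+0.1871)^3 + 17.1703/(1+0.1871)^3 = 14.3274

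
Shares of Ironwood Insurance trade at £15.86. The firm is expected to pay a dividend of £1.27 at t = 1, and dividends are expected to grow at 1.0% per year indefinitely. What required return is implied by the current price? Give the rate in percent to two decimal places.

9.01%

Rearranging the constant-growth DDM: r = D₁/P₀ + g.
r = 1.2700 / 15.86 + 0.01 = 0.08008 + 0.01 = 0.09008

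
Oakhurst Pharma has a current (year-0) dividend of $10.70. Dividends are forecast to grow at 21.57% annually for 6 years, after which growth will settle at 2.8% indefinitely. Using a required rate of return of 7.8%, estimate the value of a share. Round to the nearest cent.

$552.39

Two-stage DDM. Project D₁…D_6 at 0.2157, terminal growth 0.028, discount at r = 0.078.
D_1 = 13.0080
D_2 = 15.8138
D_3 = 19.2249
D_4 = 23.3717
D_5 = 28.4129
D_6 = 34.5416
Terminal value at t=6: TV = D_7/(r−g) = 35.5088/(0.078−0.028) = 710.1750
P₀ = 13.0080/(1+0.078)^1 + 15.8138/(1+0.078)^2 + 19.2249/(1+0.078)^3 + 23.3717/(1+0.078)^4 + 28.4129/(1+0.078)^5 + 34.5416/(1+0.078)^6 + 710.1750/(1+0.078)^6 = 552.3916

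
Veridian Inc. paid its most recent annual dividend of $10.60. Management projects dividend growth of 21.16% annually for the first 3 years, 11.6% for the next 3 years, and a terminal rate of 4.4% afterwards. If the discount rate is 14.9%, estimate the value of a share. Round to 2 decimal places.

Three-stage DDM. Project D₁…D_6; terminal Gordon value at t=6 with g = 0.044; discount at r = 0.149.
D_1 = 12.8430
D_2 = 15.5605
D_3 = 18.8531
D_4 = 21.0401
D_5 = 23.4808
D_6 = 26.2045
TV_6 = 27.3575/(0.149−0.044) = 260.5478
P₀ = Σ Dₜ/(1+r)ᵗ + TV_6/(1+r)^6 = 183.8090

$183.81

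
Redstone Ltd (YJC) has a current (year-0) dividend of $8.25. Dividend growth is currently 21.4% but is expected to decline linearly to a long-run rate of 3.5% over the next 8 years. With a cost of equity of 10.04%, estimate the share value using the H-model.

$220.88

H-model: P₀ = D₀[(1+g_L) + H(g_S−g_L)]/(r−g_L), with H = 8/2 = 4.
P₀ = 8.25 × [(1+0.035) + 4×(0.214−0.035)] / (0.1004−0.035)
   = 8.25 × 1.7510 / 0.0654 = 220.8830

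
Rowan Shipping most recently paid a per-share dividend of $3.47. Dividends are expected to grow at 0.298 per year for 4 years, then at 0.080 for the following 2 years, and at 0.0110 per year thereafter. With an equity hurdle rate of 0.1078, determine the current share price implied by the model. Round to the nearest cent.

$98.46

Three-stage DDM. Project D₁…D_6; terminal Gordon value at t=6 with g = 0.011; discount at r = 0.1078.
D_1 = 4.5041
D_2 = 5.8463
D_3 = 7.5885
D_4 = 9.8498
D_5 = 10.6378
D_6 = 11.4888
TV_6 = 11.6152/(0.1078−0.011) = 119.9918
P₀ = Σ Dₜ/(1+r)ᵗ + TV_6/(1+r)^6 = 98.4640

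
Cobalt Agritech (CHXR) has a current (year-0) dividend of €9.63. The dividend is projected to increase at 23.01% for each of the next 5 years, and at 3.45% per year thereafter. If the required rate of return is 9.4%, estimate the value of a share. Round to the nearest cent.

€370.32

Two-stage DDM. Project D₁…D_5 at 0.2301, terminal growth 0.0345, discount at r = 0.094.
D_1 = 11.8459
D_2 = 14.5716
D_3 = 17.9245
D_4 = 22.0490
D_5 = 27.1224
Terminal value at t=5: TV = D_6/(r−g) = 28.0581/(0.094−0.0345) = 471.5654
P₀ = 11.8459/(1+0.094)^1 + 14.5716/(1+0.094)^2 + 17.9245/(1+0.094)^3 + 22.0490/(1+0.094)^4 + 27.1224/(1+0.094)^5 + 471.5654/(1+0.094)^5 = 370.3165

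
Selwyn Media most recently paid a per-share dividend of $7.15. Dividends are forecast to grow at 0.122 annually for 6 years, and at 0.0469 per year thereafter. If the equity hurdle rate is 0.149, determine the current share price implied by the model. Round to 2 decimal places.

Two-stage DDM. Project D₁…D_6 at 0.122, terminal growth 0.0469, discount at r = 0.149.
D_1 = 8.0223
D_2 = 9.0010
D_3 = 10.0991
D_4 = 11.3312
D_5 = 12.7137
D_6 = 14.2647
Terminal value at t=6: TV = D_7/(r−g) = 14.9337/(0.149−0.0469) = 146.2657
P₀ = 8.0223/(1+0.149)^1 + 9.0010/(1+0.149)^2 + 10.0991/(1+0.149)^3 + 11.3312/(1+0.149)^4 + 12.7137/(1+0.149)^5 + 14.2647/(1+0.149)^6 + 146.2657/(1+0.149)^6 = 103.0723

$103.07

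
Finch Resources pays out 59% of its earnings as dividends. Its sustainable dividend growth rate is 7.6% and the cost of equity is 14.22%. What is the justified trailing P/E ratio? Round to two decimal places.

Justified trailing P/E = b(1+g)/(r−g) = 0.59×(1+0.076)/(0.1422−0.076) = 9.5897

9.59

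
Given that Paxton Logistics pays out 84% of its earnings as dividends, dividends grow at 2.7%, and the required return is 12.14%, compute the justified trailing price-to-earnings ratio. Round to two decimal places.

Justified trailing P/E = b(1+g)/(r−g) = 0.84×(1+0.027)/(0.1214−0.027) = 9.1386

9.14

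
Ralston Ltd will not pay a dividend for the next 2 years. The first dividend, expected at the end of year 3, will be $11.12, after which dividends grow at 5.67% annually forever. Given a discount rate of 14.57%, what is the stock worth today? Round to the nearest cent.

Deferred-dividend DDM. At t=2 the remaining stream is a growing perpetuity with first payment D_3 = 11.12.
V_2 = D_3/(r−g) = 11.12/(0.1457−0.0567) = 124.9438
P₀ = V_2/(1+r)^2 = 124.9438/(1+0.1457)^2 = 95.1860

$95.19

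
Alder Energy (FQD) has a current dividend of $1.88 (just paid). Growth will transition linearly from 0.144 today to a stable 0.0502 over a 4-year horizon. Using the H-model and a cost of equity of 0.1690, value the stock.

H-model: P₀ = D₀[(1+g_L) + H(g_S−g_L)]/(r−g_L), with H = 4/2 = 2.
P₀ = 1.88 × [(1+0.0502) + 2×(0.144−0.0502)] / (0.169−0.0502)
   = 1.88 × 1.2378 / 0.1188 = 19.5881

$19.59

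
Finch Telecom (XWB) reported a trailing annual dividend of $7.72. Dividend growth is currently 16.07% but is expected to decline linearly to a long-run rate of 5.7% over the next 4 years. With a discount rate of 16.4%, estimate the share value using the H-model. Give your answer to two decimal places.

H-model: P₀ = D₀[(1+g_L) + H(g_S−g_L)]/(r−g_L), with H = 4/2 = 2.
P₀ = 7.72 × [(1+0.057) + 2×(0.1607−0.057)] / (0.164−0.057)
   = 7.72 × 1.2644 / 0.107 = 91.2259

$91.23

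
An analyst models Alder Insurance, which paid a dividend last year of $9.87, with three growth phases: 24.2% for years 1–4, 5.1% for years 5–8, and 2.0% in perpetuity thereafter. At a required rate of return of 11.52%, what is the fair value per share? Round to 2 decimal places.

Three-stage DDM. Project D₁…D_8; terminal Gordon value at t=8 with g = 0.02; discount at r = 0.1152.
D_1 = 12.2585
D_2 = 15.2251
D_3 = 18.9096
D_4 = 23.4857
D_5 = 24.6835
D_6 = 25.9423
D_7 = 27.2654
D_8 = 28.6559
TV_8 = 29.2290/(0.1152−0.02) = 307.0277
P₀ = Σ Dₜ/(1+r)ᵗ + TV_8/(1+r)^8 = 232.8751

$232.88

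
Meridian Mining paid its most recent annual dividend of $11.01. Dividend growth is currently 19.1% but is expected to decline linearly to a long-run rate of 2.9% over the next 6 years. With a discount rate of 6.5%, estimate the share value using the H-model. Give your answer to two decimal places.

H-model: P₀ = D₀[(1+g_L) + H(g_S−g_L)]/(r−g_L), with H = 6/2 = 3.
P₀ = 11.01 × [(1+0.029) + 3×(0.191−0.029)] / (0.065−0.029)
   = 11.01 × 1.5150 / 0.036 = 463.3375

$463.34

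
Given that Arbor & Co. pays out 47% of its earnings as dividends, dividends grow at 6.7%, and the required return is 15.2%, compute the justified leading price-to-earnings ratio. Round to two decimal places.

Justified leading P/E = b/(r−g) = 0.47/(0.152−0.067) = 5.5294

5.53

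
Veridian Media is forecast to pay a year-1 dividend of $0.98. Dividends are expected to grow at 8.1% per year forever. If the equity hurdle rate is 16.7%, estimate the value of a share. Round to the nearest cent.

$11.40

Gordon growth model: P₀ = D₁/(r − g), with D₁ = 0.98 given directly.
P₀ = 0.9800 / (0.167 − 0.081) = 0.9800 / 0.086 = 11.3953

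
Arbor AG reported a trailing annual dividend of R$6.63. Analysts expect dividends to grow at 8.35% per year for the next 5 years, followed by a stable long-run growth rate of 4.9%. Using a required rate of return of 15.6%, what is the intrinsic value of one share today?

Two-stage DDM. Project D₁…D_5 at 0.0835, terminal growth 0.049, discount at r = 0.156.
D_1 = 7.1836
D_2 = 7.7834
D_3 = 8.4334
D_4 = 9.1375
D_5 = 9.9005
Terminal value at t=5: TV = D_6/(r−g) = 10.3856/(0.156−0.049) = 97.0621
P₀ = 7.1836/(1+0.156)^1 + 7.7834/(1+0.156)^2 + 8.4334/(1+0.156)^3 + 9.1375/(1+0.156)^4 + 9.9005/(1+0.156)^5 + 97.0621/(1+0.156)^5 = 74.4281

R$74.43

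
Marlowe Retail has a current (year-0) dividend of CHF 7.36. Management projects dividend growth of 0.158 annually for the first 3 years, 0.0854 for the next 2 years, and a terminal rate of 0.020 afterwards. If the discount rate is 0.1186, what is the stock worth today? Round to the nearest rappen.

CHF 118.81

Three-stage DDM. Project D₁…D_5; terminal Gordon value at t=5 with g = 0.02; discount at r = 0.1186.
D_1 = 8.5229
D_2 = 9.8695
D_3 = 11.4289
D_4 = 12.4049
D_5 = 13.4643
TV_5 = 13.7336/(0.1186−0.02) = 139.2857
P₀ = Σ Dₜ/(1+r)ᵗ + TV_5/(1+r)^5 = 118.8135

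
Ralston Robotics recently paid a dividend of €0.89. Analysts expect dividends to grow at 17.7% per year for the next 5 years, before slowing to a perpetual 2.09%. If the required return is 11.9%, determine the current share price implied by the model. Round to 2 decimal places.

Two-stage DDM. Project D₁…D_5 at 0.177, terminal growth 0.0209, discount at r = 0.119.
D_1 = 1.0475
D_2 = 1.2329
D_3 = 1.4512
D_4 = 1.7080
D_5 = 2.0104
Terminal value at t=5: TV = D_6/(r−g) = 2.0524/(0.119−0.0209) = 20.9212
P₀ = 1.0475/(1+0.119)^1 + 1.2329/(1+0.119)^2 + 1.4512/(1+0.119)^3 + 1.7080/(1+0.119)^4 + 2.0104/(1+0.119)^5 + 20.9212/(1+0.119)^5 = 17.1161

€17.12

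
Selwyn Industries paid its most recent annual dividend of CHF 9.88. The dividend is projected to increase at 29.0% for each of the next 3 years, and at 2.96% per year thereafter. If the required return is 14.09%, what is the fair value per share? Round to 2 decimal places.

Two-stage DDM. Project D₁…D_3 at 0.29, terminal growth 0.0296, discount at r = 0.1409.
D_1 = 12.7452
D_2 = 16.4413
D_3 = 21.2093
Terminal value at t=3: TV = D_4/(r−g) = 21.8371/(0.1409−0.0296) = 196.2002
P₀ = 12.7452/(1+0.1409)^1 + 16.4413/(1+0.1409)^2 + 21.2093/(1+0.1409)^3 + 196.2002/(1+0.1409)^3 = 170.2005

CHF 170.20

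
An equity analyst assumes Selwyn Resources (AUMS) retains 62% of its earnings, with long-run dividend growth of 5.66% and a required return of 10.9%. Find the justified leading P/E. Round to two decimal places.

Payout ratio b = 1 − 0.62 = 0.38.
Justified leading P/E = b/(r−g) = 0.38/(0.109−0.0566) = 7.2519

7.25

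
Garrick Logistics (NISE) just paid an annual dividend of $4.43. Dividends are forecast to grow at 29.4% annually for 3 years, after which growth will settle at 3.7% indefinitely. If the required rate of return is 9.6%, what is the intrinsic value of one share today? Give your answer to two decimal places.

Two-stage DDM. Project D₁…D_3 at 0.294, terminal growth 0.037, discount at r = 0.096.
D_1 = 5.7324
D_2 = 7.4178
D_3 = 9.5986
Terminal value at t=3: TV = D_4/(r−g) = 9.9537/(0.096−0.037) = 168.7071
P₀ = 5.7324/(1+0.096)^1 + 7.4178/(1+0.096)^2 + 9.5986/(1+0.096)^3 + 168.7071/(1+0.096)^3 = 146.8413

$146.84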